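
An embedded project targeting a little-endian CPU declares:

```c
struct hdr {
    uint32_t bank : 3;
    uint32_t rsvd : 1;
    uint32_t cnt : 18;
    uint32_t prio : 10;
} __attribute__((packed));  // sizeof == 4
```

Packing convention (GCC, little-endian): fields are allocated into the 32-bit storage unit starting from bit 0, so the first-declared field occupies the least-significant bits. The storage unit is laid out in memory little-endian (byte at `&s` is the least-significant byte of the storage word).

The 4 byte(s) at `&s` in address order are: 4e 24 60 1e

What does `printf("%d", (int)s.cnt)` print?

131652

[0]=0x4e [1]=0x24 [2]=0x60 [3]=0x1e (little-endian) → word 0x1e60244e
bank [0+:3] = (word>>0) & 0x7 = 6
rsvd [3+:1] = (word>>3) & 0x1 = 1
cnt [4+:18] = (word>>4) & 0x3ffff = 131652  ←
prio [22+:10] = (word>>22) & 0x3ff = 121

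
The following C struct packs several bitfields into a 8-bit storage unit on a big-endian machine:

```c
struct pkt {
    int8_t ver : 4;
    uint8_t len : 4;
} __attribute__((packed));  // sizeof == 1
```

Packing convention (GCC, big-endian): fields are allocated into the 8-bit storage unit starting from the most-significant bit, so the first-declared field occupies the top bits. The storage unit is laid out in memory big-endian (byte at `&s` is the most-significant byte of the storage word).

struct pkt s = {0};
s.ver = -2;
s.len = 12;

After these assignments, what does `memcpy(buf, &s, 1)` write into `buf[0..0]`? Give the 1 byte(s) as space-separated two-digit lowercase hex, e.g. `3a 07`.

ec

ver (4b) val=-2 bits=0xe at bit 4: 0xe0
len (4b) val=12 bits=0xc at bit 0: 0xec
word = 0xec → big-endian bytes:
  [0]=0xec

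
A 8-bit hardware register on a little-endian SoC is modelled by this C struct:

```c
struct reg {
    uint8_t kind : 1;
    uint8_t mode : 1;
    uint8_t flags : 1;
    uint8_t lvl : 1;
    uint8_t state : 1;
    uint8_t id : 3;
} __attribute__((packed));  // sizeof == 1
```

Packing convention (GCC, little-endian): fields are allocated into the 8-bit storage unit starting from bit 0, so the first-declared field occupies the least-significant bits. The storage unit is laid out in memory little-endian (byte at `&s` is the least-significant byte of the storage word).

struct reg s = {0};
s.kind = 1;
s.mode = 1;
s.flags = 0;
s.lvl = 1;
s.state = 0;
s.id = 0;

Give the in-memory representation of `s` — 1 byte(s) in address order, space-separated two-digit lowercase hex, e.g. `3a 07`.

0b

kind:1 = 1 → 0x1 << 0 → word 0x01
mode:1 = 1 → 0x1 << 1 → word 0x03
flags:1 = 0 → 0x0 << 2 → word 0x03
lvl:1 = 1 → 0x1 << 3 → word 0x0b
state:1 = 0 → 0x0 << 4 → word 0x0b
id:3 = 0 → 0x0 << 5 → word 0x0b
word = 0x0b → little-endian bytes:
  [0]=0x0b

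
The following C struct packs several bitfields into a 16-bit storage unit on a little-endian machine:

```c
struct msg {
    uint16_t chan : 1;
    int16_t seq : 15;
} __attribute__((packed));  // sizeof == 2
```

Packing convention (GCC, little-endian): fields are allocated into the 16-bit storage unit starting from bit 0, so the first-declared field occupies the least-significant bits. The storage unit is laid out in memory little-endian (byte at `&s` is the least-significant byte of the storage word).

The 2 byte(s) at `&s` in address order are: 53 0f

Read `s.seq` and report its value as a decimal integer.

[0]=0x53 [1]=0x0f (little-endian) → word 0x0f53
chan:1 @ bit 0 → (0x0f53>>0)&0x1 = 0x1
seq:15 @ bit 1 → (0x0f53>>1)&0x7fff = 0x7a9  ←
seq signed 15b, MSB=0: value = 1961

1961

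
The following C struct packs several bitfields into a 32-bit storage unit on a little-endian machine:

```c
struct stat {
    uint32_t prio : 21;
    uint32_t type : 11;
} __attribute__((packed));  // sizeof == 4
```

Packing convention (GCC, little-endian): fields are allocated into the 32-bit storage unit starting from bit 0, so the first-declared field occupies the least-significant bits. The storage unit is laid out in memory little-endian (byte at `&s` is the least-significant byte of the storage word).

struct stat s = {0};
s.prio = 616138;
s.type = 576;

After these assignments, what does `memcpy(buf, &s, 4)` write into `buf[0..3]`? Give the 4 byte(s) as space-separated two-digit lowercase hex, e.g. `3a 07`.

prio:21 = 616138 → 0x966ca << 0 → word 0x000966ca
type:11 = 576 → 0x240 << 21 → word 0x480966ca
word = 0x480966ca → little-endian bytes:
  [0]=0xca  [1]=0x66  [2]=0x09  [3]=0x48

ca 66 09 48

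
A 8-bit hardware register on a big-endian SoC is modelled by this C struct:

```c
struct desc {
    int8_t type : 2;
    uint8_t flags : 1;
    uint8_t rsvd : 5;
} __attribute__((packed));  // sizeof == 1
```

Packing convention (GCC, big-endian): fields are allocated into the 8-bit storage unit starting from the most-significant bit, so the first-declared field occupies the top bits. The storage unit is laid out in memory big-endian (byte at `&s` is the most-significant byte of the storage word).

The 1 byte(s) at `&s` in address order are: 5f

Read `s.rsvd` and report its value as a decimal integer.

[0]=0x5f (big-endian) → word 0x5f
type:2 @ bit 6 → (0x5f>>6)&0x3 = 0x1
flags:1 @ bit 5 → (0x5f>>5)&0x1 = 0x0
rsvd:5 @ bit 0 → (0x5f>>0)&0x1f = 0x1f  ←

31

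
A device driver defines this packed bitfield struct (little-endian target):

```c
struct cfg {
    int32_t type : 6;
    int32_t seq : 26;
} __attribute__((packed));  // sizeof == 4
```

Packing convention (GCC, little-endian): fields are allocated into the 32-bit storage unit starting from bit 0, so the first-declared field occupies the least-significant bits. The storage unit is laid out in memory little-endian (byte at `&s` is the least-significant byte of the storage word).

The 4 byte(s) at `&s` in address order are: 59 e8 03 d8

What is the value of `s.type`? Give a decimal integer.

25

[0]=0x59 [1]=0xe8 [2]=0x03 [3]=0xd8 (little-endian) → word 0xd803e859
type:6 @ bit 0 → (0xd803e859>>0)&0x3f = 0x19  ←
seq:26 @ bit 6 → (0xd803e859>>6)&0x3ffffff = 0x3600fa1
type signed 6b, MSB=0: value = 25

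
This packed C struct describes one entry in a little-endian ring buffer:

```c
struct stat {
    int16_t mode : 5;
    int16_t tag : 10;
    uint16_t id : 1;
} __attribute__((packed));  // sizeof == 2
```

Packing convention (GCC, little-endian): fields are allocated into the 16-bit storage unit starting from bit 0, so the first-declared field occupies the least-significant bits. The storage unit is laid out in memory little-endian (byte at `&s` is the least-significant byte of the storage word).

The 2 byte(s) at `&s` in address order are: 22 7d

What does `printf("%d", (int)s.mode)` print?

2

[0]=0x22 [1]=0x7d (little-endian) → word 0x7d22
mode:5 @ bit 0 → (0x7d22>>0)&0x1f = 0x2  ←
tag:10 @ bit 5 → (0x7d22>>5)&0x3ff = 0x3e9
id:1 @ bit 15 → (0x7d22>>15)&0x1 = 0x0
mode signed 5b, MSB=0: value = 2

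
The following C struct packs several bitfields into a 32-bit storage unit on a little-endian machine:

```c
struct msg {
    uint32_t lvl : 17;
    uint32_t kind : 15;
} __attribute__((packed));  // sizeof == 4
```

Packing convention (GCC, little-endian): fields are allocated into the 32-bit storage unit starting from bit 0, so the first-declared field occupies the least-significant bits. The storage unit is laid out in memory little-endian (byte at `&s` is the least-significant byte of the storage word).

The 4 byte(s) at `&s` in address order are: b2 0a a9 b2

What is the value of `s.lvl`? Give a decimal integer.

68274

[0]=0xb2 [1]=0x0a [2]=0xa9 [3]=0xb2 (little-endian) → word 0xb2a90ab2
lvl:17 @ bit 0 → (0xb2a90ab2>>0)&0x1ffff = 0x10ab2  ←
kind:15 @ bit 17 → (0xb2a90ab2>>17)&0x7fff = 0x5954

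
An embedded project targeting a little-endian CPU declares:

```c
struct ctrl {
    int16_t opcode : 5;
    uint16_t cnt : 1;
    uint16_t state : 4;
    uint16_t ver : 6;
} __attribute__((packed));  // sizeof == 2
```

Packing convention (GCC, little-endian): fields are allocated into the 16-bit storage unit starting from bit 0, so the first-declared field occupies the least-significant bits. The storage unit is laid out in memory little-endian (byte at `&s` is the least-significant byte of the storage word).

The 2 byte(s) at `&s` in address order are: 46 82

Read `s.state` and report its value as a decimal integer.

9

[0]=0x46 [1]=0x82 (little-endian) → word 0x8246
opcode [0+:5] = (word>>0) & 0x1f = 6
cnt [5+:1] = (word>>5) & 0x1 = 0
state [6+:4] = (word>>6) & 0xf = 9  ←
ver [10+:6] = (word>>10) & 0x3f = 32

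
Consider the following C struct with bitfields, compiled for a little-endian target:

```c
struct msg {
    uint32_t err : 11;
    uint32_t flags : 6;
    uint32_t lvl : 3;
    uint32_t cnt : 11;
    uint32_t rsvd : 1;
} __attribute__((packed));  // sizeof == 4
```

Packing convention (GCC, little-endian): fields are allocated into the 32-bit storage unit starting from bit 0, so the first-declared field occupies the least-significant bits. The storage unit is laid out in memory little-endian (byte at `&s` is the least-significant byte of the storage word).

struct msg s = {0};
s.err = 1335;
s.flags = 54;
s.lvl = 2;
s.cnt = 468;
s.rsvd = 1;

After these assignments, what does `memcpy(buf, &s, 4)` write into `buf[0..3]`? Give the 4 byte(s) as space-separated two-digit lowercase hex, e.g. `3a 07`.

37 b5 45 9d

[0+:11] err=1335 & 0x7ff = 0x537; word=0x00000537
[11+:6] flags=54 & 0x3f = 0x36; word=0x0001b537
[17+:3] lvl=2 & 0x7 = 0x2; word=0x0005b537
[20+:11] cnt=468 & 0x7ff = 0x1d4; word=0x1d45b537
[31+:1] rsvd=1 & 0x1 = 0x1; word=0x9d45b537
word = 0x9d45b537 → little-endian bytes:
  [0]=0x37  [1]=0xb5  [2]=0x45  [3]=0x9d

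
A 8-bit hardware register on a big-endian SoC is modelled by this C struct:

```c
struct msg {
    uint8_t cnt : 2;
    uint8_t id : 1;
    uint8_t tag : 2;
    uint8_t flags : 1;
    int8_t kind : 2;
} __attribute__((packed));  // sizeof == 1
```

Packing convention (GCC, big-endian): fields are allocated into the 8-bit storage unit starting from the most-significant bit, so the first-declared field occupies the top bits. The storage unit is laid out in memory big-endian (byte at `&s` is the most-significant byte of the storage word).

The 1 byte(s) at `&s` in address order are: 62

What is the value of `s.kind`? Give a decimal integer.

-2

[0]=0x62 (big-endian) → word 0x62
cnt:2 @ bit 6 → (0x62>>6)&0x3 = 0x1
id:1 @ bit 5 → (0x62>>5)&0x1 = 0x1
tag:2 @ bit 3 → (0x62>>3)&0x3 = 0x0
flags:1 @ bit 2 → (0x62>>2)&0x1 = 0x0
kind:2 @ bit 0 → (0x62>>0)&0x3 = 0x2  ←
kind signed 2b, MSB=1: 2 - 4 = -2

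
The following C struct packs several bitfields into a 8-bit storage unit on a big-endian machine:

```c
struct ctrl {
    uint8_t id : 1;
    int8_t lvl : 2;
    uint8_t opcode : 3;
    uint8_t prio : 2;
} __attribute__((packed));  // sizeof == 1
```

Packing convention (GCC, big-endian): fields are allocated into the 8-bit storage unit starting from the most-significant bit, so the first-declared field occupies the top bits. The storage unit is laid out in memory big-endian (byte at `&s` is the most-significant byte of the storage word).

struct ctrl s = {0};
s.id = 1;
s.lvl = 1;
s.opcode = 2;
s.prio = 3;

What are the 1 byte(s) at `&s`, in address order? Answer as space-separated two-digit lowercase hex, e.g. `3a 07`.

ab

id (1b) val=1 bits=0x1 at bit 7: 0x80
lvl (2b) val=1 bits=0x1 at bit 5: 0xa0
opcode (3b) val=2 bits=0x2 at bit 2: 0xa8
prio (2b) val=3 bits=0x3 at bit 0: 0xab
word = 0xab → big-endian bytes:
  [0]=0xab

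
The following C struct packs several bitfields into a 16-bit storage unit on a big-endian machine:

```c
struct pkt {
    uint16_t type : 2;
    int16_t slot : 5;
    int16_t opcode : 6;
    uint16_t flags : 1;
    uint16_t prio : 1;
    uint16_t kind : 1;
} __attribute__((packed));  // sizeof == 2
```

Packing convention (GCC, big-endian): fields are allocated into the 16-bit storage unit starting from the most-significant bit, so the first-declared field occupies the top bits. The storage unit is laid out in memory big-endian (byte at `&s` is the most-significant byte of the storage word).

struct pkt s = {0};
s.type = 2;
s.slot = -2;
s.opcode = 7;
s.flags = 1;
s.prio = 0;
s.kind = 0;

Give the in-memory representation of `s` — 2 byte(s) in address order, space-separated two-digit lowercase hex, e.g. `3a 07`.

bc 3c

[14+:2] type=2 & 0x3 = 0x2; word=0x8000
[9+:5] slot=-2 & 0x1f = 0x1e; word=0xbc00
[3+:6] opcode=7 & 0x3f = 0x7; word=0xbc38
[2+:1] flags=1 & 0x1 = 0x1; word=0xbc3c
[1+:1] prio=0 & 0x1 = 0x0; word=0xbc3c
[0+:1] kind=0 & 0x1 = 0x0; word=0xbc3c
word = 0xbc3c → big-endian bytes:
  [0]=0xbc  [1]=0x3c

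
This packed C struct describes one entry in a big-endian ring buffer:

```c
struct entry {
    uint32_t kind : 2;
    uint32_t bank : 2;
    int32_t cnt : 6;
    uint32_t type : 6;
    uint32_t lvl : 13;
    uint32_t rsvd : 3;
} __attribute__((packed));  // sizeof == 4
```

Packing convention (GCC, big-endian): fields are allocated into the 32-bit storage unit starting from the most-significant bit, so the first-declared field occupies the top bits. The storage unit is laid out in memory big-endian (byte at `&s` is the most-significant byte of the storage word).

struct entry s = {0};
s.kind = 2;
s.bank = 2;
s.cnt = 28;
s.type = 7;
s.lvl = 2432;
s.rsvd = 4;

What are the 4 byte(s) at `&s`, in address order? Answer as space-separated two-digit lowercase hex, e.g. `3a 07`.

a7 07 4c 04

kind (2b) val=2 bits=0x2 at bit 30: 0x80000000
bank (2b) val=2 bits=0x2 at bit 28: 0xa0000000
cnt (6b) val=28 bits=0x1c at bit 22: 0xa7000000
type (6b) val=7 bits=0x7 at bit 16: 0xa7070000
lvl (13b) val=2432 bits=0x980 at bit 3: 0xa7074c00
rsvd (3b) val=4 bits=0x4 at bit 0: 0xa7074c04
word = 0xa7074c04 → big-endian bytes:
  [0]=0xa7  [1]=0x07  [2]=0x4c  [3]=0x04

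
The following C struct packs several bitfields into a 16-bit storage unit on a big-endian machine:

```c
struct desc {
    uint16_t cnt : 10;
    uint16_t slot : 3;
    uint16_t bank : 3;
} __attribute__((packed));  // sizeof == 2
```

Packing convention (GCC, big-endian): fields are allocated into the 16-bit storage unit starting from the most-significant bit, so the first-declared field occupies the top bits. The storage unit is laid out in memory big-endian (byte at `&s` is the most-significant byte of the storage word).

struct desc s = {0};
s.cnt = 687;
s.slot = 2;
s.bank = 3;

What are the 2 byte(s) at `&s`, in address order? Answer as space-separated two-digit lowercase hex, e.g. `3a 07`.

ab d3

cnt:10 = 687 → 0x2af << 6 → word 0xabc0
slot:3 = 2 → 0x2 << 3 → word 0xabd0
bank:3 = 3 → 0x3 << 0 → word 0xabd3
word = 0xabd3 → big-endian bytes:
  [0]=0xab  [1]=0xd3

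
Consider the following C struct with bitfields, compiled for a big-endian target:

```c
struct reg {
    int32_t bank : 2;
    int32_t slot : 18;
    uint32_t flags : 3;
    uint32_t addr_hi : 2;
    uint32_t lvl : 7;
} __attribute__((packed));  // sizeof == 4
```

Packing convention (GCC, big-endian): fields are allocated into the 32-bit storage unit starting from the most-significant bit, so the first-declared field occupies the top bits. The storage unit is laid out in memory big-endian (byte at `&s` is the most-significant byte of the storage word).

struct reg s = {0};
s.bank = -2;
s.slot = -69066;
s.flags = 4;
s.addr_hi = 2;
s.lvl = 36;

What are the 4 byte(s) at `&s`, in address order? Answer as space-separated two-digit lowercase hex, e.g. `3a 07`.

bank:2 = -2 → 0x2 << 30 → word 0x80000000
slot:18 = -69066 → 0x2f236 << 12 → word 0xaf236000
flags:3 = 4 → 0x4 << 9 → word 0xaf236800
addr_hi:2 = 2 → 0x2 << 7 → word 0xaf236900
lvl:7 = 36 → 0x24 << 0 → word 0xaf236924
word = 0xaf236924 → big-endian bytes:
  [0]=0xaf  [1]=0x23  [2]=0x69  [3]=0x24

af 23 69 24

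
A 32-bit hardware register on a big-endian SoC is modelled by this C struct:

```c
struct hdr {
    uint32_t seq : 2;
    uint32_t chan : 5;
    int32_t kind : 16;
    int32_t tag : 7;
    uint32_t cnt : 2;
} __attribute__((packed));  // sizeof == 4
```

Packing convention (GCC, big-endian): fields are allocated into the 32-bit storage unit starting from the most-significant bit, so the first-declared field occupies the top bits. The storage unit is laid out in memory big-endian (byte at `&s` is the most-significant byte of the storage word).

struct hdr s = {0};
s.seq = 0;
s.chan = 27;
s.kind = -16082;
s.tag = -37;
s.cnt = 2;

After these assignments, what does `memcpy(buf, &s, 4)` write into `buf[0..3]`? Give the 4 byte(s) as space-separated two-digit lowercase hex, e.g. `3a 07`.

seq:2 = 0 → 0x0 << 30 → word 0x00000000
chan:5 = 27 → 0x1b << 25 → word 0x36000000
kind:16 = -16082 → 0xc12e << 9 → word 0x37825c00
tag:7 = -37 → 0x5b << 2 → word 0x37825d6c
cnt:2 = 2 → 0x2 << 0 → word 0x37825d6e
word = 0x37825d6e → big-endian bytes:
  [0]=0x37  [1]=0x82  [2]=0x5d  [3]=0x6e

37 82 5d 6e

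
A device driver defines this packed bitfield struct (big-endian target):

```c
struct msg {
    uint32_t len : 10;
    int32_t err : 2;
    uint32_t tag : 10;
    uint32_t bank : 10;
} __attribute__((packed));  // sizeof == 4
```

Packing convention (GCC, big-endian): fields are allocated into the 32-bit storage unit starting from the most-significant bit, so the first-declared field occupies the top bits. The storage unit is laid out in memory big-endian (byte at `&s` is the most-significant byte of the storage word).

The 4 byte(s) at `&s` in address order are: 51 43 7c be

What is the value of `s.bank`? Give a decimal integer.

[0]=0x51 [1]=0x43 [2]=0x7c [3]=0xbe (big-endian) → word 0x51437cbe
len [22+:10] = (word>>22) & 0x3ff = 325
err [20+:2] = (word>>20) & 0x3 = 0
tag [10+:10] = (word>>10) & 0x3ff = 223
bank [0+:10] = (word>>0) & 0x3ff = 190  ←

190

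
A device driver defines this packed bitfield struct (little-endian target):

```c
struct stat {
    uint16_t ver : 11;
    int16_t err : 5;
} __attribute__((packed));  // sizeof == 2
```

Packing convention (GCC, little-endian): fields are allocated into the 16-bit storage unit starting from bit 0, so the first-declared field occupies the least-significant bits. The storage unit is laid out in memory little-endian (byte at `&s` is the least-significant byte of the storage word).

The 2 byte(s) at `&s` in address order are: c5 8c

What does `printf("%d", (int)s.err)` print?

-15

[0]=0xc5 [1]=0x8c (little-endian) → word 0x8cc5
ver:11 @ bit 0 → (0x8cc5>>0)&0x7ff = 0x4c5
err:5 @ bit 11 → (0x8cc5>>11)&0x1f = 0x11  ←
err signed 5b, MSB=1: 17 - 32 = -15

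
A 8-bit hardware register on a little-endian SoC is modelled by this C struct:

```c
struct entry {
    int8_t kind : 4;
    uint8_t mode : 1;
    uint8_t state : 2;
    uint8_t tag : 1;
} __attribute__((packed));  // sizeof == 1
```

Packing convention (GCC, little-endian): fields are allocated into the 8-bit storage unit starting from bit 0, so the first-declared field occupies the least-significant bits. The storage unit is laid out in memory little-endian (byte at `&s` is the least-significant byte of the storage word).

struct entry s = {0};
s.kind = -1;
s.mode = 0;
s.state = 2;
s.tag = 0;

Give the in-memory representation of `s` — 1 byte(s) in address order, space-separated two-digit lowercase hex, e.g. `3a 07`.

4f

kind (4b) val=-1 bits=0xf at bit 0: 0x0f
mode (1b) val=0 bits=0x0 at bit 4: 0x0f
state (2b) val=2 bits=0x2 at bit 5: 0x4f
tag (1b) val=0 bits=0x0 at bit 7: 0x4f
word = 0x4f → little-endian bytes:
  [0]=0x4f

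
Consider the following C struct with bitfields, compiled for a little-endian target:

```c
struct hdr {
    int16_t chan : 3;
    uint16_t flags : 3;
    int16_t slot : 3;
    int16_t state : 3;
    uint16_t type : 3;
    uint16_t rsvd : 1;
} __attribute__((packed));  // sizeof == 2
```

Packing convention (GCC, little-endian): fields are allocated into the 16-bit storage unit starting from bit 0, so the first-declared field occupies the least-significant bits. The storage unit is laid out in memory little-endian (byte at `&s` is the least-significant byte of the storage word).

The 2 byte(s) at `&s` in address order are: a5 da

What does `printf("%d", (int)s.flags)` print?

4

[0]=0xa5 [1]=0xda (little-endian) → word 0xdaa5
chan:3 @ bit 0 → (0xdaa5>>0)&0x7 = 0x5
flags:3 @ bit 3 → (0xdaa5>>3)&0x7 = 0x4  ←
slot:3 @ bit 6 → (0xdaa5>>6)&0x7 = 0x2
state:3 @ bit 9 → (0xdaa5>>9)&0x7 = 0x5
type:3 @ bit 12 → (0xdaa5>>12)&0x7 = 0x5
rsvd:1 @ bit 15 → (0xdaa5>>15)&0x1 = 0x1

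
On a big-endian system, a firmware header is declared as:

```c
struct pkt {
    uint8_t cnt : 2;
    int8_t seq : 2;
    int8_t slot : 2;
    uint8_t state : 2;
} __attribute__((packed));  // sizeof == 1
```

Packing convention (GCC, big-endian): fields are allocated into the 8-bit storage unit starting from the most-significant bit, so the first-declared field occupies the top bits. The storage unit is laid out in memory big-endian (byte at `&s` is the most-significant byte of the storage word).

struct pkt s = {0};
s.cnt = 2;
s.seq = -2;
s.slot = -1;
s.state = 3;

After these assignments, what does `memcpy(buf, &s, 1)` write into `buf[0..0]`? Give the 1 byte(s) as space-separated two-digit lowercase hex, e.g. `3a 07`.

cnt (2b) val=2 bits=0x2 at bit 6: 0x80
seq (2b) val=-2 bits=0x2 at bit 4: 0xa0
slot (2b) val=-1 bits=0x3 at bit 2: 0xac
state (2b) val=3 bits=0x3 at bit 0: 0xaf
word = 0xaf → big-endian bytes:
  [0]=0xaf

af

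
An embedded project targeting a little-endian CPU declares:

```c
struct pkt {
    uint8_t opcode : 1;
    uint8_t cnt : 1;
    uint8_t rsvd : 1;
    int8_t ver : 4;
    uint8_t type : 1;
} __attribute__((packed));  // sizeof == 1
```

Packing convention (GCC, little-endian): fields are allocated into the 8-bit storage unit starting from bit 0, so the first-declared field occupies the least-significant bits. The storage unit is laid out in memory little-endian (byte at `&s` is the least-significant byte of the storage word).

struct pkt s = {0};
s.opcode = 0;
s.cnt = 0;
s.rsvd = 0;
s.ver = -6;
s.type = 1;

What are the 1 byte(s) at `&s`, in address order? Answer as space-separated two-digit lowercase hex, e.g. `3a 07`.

opcode:1 = 0 → 0x0 << 0 → word 0x00
cnt:1 = 0 → 0x0 << 1 → word 0x00
rsvd:1 = 0 → 0x0 << 2 → word 0x00
ver:4 = -6 → 0xa << 3 → word 0x50
type:1 = 1 → 0x1 << 7 → word 0xd0
word = 0xd0 → little-endian bytes:
  [0]=0xd0

d0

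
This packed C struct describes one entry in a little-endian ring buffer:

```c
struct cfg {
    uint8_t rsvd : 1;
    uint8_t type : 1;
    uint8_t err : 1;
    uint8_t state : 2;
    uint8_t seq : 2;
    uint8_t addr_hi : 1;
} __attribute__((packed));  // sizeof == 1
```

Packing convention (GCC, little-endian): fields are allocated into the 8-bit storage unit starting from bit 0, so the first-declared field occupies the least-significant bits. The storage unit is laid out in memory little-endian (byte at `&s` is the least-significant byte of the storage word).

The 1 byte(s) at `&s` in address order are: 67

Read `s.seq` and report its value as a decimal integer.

3

[0]=0x67 (little-endian) → word 0x67
rsvd [0+:1] = (word>>0) & 0x1 = 1
type [1+:1] = (word>>1) & 0x1 = 1
err [2+:1] = (word>>2) & 0x1 = 1
state [3+:2] = (word>>3) & 0x3 = 0
seq [5+:2] = (word>>5) & 0x3 = 3  ←
addr_hi [7+:1] = (word>>7) & 0x1 = 0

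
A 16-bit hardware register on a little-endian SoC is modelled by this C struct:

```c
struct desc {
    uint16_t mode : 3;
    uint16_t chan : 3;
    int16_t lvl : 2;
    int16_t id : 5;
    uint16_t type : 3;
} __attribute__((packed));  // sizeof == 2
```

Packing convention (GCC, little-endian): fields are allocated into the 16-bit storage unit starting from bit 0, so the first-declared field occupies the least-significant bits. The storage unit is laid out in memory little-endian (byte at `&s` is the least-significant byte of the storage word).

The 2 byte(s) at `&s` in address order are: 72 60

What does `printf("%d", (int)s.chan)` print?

6

[0]=0x72 [1]=0x60 (little-endian) → word 0x6072
mode:3 @ bit 0 → (0x6072>>0)&0x7 = 0x2
chan:3 @ bit 3 → (0x6072>>3)&0x7 = 0x6  ←
lvl:2 @ bit 6 → (0x6072>>6)&0x3 = 0x1
id:5 @ bit 8 → (0x6072>>8)&0x1f = 0x0
type:3 @ bit 13 → (0x6072>>13)&0x7 = 0x3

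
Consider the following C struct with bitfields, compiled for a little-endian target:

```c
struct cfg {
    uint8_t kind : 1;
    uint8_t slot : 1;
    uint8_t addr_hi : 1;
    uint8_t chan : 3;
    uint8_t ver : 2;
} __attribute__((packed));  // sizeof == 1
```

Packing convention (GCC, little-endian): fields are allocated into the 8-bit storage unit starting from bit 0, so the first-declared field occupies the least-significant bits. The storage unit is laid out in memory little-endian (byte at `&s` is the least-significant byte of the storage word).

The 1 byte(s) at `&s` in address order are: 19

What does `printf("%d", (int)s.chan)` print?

3

[0]=0x19 (little-endian) → word 0x19
kind:1 @ bit 0 → (0x19>>0)&0x1 = 0x1
slot:1 @ bit 1 → (0x19>>1)&0x1 = 0x0
addr_hi:1 @ bit 2 → (0x19>>2)&0x1 = 0x0
chan:3 @ bit 3 → (0x19>>3)&0x7 = 0x3  ←
ver:2 @ bit 6 → (0x19>>6)&0x3 = 0x0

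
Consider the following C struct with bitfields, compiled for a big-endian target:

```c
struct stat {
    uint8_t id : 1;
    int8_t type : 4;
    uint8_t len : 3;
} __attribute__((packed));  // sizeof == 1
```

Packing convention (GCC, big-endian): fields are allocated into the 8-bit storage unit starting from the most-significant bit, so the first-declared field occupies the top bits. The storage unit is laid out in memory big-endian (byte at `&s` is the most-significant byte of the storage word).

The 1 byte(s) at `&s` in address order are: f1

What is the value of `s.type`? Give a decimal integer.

[0]=0xf1 (big-endian) → word 0xf1
id [7+:1] = (word>>7) & 0x1 = 1
type [3+:4] = (word>>3) & 0xf = 14  ←
len [0+:3] = (word>>0) & 0x7 = 1
type signed 4b, MSB=1: 14 - 16 = -2

-2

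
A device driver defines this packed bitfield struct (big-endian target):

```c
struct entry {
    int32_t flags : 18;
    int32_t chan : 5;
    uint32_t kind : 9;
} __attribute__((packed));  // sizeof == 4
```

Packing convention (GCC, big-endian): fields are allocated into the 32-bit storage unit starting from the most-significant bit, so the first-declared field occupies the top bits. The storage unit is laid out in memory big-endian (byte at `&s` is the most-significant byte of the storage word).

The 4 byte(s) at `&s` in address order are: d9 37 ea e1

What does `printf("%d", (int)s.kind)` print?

[0]=0xd9 [1]=0x37 [2]=0xea [3]=0xe1 (big-endian) → word 0xd937eae1
flags:18 @ bit 14 → (0xd937eae1>>14)&0x3ffff = 0x364df
chan:5 @ bit 9 → (0xd937eae1>>9)&0x1f = 0x15
kind:9 @ bit 0 → (0xd937eae1>>0)&0x1ff = 0xe1  ←

225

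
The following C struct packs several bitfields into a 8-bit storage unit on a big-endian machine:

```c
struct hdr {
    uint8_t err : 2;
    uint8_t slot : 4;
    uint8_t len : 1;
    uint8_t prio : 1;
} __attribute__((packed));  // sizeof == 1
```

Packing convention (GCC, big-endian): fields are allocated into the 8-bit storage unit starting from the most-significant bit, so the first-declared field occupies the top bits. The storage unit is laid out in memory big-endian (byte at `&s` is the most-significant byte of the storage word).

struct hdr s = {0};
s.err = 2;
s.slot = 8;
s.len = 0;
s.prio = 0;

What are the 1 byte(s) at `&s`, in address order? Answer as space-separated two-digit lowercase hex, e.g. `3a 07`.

[6+:2] err=2 & 0x3 = 0x2; word=0x80
[2+:4] slot=8 & 0xf = 0x8; word=0xa0
[1+:1] len=0 & 0x1 = 0x0; word=0xa0
[0+:1] prio=0 & 0x1 = 0x0; word=0xa0
word = 0xa0 → big-endian bytes:
  [0]=0xa0

a0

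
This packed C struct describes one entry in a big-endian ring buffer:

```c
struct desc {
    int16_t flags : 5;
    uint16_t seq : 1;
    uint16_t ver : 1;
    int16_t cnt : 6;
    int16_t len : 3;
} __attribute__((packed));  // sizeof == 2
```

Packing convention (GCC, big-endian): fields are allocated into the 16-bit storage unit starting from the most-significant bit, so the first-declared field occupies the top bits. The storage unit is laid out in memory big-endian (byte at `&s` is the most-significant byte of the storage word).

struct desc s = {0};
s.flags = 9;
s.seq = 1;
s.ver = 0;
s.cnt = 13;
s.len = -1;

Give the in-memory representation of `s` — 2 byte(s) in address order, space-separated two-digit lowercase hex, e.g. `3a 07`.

4c 6f

flags:5 = 9 → 0x9 << 11 → word 0x4800
seq:1 = 1 → 0x1 << 10 → word 0x4c00
ver:1 = 0 → 0x0 << 9 → word 0x4c00
cnt:6 = 13 → 0xd << 3 → word 0x4c68
len:3 = -1 → 0x7 << 0 → word 0x4c6f
word = 0x4c6f → big-endian bytes:
  [0]=0x4c  [1]=0x6f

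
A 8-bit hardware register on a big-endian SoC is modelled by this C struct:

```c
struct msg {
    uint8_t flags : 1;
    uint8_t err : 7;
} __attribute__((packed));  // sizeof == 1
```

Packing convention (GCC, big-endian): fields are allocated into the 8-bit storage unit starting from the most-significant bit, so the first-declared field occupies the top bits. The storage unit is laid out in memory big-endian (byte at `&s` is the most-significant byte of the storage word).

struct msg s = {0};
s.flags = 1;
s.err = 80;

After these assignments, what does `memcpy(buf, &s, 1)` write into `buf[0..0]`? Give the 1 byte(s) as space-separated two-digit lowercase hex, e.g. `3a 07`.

flags (1b) val=1 bits=0x1 at bit 7: 0x80
err (7b) val=80 bits=0x50 at bit 0: 0xd0
word = 0xd0 → big-endian bytes:
  [0]=0xd0

d0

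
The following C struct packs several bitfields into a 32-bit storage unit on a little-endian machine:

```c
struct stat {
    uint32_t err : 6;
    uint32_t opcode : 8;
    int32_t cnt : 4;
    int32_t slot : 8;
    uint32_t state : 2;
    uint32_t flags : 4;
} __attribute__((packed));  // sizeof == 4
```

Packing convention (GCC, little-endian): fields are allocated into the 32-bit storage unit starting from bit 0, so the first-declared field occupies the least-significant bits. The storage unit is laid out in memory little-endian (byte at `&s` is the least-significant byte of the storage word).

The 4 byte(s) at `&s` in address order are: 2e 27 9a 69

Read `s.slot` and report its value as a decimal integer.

[0]=0x2e [1]=0x27 [2]=0x9a [3]=0x69 (little-endian) → word 0x699a272e
err:6 @ bit 0 → (0x699a272e>>0)&0x3f = 0x2e
opcode:8 @ bit 6 → (0x699a272e>>6)&0xff = 0x9c
cnt:4 @ bit 14 → (0x699a272e>>14)&0xf = 0x8
slot:8 @ bit 18 → (0x699a272e>>18)&0xff = 0x66  ←
state:2 @ bit 26 → (0x699a272e>>26)&0x3 = 0x2
flags:4 @ bit 28 → (0x699a272e>>28)&0xf = 0x6
slot signed 8b, MSB=0: value = 102

102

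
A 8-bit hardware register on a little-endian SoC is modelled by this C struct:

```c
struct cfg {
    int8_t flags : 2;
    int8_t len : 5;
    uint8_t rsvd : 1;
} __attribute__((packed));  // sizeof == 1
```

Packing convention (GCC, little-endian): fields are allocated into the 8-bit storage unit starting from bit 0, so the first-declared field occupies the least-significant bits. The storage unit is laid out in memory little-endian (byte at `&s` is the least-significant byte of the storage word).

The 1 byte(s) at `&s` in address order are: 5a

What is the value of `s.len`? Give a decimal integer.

[0]=0x5a (little-endian) → word 0x5a
flags [0+:2] = (word>>0) & 0x3 = 2
len [2+:5] = (word>>2) & 0x1f = 22  ←
rsvd [7+:1] = (word>>7) & 0x1 = 0
len signed 5b, MSB=1: 22 - 32 = -10

-10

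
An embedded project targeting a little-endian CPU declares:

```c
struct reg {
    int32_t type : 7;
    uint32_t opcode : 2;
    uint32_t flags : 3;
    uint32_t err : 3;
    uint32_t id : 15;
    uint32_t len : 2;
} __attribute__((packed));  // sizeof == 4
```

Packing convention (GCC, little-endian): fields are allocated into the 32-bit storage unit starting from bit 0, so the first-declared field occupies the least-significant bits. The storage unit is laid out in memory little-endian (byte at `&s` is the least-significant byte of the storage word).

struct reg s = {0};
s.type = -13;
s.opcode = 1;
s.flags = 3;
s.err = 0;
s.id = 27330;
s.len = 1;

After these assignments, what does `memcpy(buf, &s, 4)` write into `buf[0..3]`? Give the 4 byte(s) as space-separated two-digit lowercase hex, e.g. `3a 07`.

f3 06 61 75

[0+:7] type=-13 & 0x7f = 0x73; word=0x00000073
[7+:2] opcode=1 & 0x3 = 0x1; word=0x000000f3
[9+:3] flags=3 & 0x7 = 0x3; word=0x000006f3
[12+:3] err=0 & 0x7 = 0x0; word=0x000006f3
[15+:15] id=27330 & 0x7fff = 0x6ac2; word=0x356106f3
[30+:2] len=1 & 0x3 = 0x1; word=0x756106f3
word = 0x756106f3 → little-endian bytes:
  [0]=0xf3  [1]=0x06  [2]=0x61  [3]=0x75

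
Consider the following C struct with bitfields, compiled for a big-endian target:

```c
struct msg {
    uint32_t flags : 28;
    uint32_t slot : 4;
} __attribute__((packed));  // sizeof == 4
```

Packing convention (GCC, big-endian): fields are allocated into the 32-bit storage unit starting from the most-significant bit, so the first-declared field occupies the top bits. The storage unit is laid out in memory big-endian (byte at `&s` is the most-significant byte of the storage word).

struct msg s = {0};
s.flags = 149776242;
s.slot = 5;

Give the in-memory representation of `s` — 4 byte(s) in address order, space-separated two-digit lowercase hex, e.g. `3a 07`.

flags (28b) val=149776242 bits=0x8ed6772 at bit 4: 0x8ed67720
slot (4b) val=5 bits=0x5 at bit 0: 0x8ed67725
word = 0x8ed67725 → big-endian bytes:
  [0]=0x8e  [1]=0xd6  [2]=0x77  [3]=0x25

8e d6 77 25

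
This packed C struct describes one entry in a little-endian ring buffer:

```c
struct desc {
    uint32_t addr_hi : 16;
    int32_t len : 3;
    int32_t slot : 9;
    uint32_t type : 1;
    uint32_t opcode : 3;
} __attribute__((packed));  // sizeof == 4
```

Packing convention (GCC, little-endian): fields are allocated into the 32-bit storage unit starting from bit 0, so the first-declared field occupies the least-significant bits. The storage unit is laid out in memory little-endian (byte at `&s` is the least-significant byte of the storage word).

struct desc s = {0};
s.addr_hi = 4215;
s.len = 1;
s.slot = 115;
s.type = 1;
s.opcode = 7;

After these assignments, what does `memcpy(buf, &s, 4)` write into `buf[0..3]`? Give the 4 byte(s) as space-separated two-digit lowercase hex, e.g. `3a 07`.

[0+:16] addr_hi=4215 & 0xffff = 0x1077; word=0x00001077
[16+:3] len=1 & 0x7 = 0x1; word=0x00011077
[19+:9] slot=115 & 0x1ff = 0x73; word=0x03991077
[28+:1] type=1 & 0x1 = 0x1; word=0x13991077
[29+:3] opcode=7 & 0x7 = 0x7; word=0xf3991077
word = 0xf3991077 → little-endian bytes:
  [0]=0x77  [1]=0x10  [2]=0x99  [3]=0xf3

77 10 99 f3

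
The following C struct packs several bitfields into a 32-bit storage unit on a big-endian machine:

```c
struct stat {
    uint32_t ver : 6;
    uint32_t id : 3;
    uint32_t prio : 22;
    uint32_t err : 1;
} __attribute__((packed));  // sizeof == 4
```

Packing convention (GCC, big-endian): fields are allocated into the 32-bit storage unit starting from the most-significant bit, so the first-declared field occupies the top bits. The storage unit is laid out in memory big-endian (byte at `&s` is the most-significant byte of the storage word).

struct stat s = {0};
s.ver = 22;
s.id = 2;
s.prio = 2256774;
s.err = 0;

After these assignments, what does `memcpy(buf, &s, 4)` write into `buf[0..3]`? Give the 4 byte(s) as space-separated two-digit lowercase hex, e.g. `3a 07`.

[26+:6] ver=22 & 0x3f = 0x16; word=0x58000000
[23+:3] id=2 & 0x7 = 0x2; word=0x59000000
[1+:22] prio=2256774 & 0x3fffff = 0x226f86; word=0x5944df0c
[0+:1] err=0 & 0x1 = 0x0; word=0x5944df0c
word = 0x5944df0c → big-endian bytes:
  [0]=0x59  [1]=0x44  [2]=0xdf  [3]=0x0c

59 44 df 0c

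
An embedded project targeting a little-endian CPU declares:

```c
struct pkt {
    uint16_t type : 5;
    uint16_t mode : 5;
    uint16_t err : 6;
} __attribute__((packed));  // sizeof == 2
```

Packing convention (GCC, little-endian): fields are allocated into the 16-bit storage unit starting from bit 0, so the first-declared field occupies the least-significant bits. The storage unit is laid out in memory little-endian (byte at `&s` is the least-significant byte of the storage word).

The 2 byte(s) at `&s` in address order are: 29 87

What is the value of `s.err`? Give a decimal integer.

[0]=0x29 [1]=0x87 (little-endian) → word 0x8729
type:5 @ bit 0 → (0x8729>>0)&0x1f = 0x9
mode:5 @ bit 5 → (0x8729>>5)&0x1f = 0x19
err:6 @ bit 10 → (0x8729>>10)&0x3f = 0x21  ←

33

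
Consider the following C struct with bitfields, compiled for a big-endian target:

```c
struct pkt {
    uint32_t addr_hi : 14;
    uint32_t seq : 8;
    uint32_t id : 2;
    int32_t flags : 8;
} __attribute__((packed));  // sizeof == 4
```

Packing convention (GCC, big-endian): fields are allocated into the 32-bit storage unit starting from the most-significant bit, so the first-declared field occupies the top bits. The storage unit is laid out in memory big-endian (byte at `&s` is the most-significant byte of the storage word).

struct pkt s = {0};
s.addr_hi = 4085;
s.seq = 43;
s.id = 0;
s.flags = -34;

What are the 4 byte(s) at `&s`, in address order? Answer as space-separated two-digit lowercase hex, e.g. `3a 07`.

addr_hi:14 = 4085 → 0xff5 << 18 → word 0x3fd40000
seq:8 = 43 → 0x2b << 10 → word 0x3fd4ac00
id:2 = 0 → 0x0 << 8 → word 0x3fd4ac00
flags:8 = -34 → 0xde << 0 → word 0x3fd4acde
word = 0x3fd4acde → big-endian bytes:
  [0]=0x3f  [1]=0xd4  [2]=0xac  [3]=0xde

3f d4 ac de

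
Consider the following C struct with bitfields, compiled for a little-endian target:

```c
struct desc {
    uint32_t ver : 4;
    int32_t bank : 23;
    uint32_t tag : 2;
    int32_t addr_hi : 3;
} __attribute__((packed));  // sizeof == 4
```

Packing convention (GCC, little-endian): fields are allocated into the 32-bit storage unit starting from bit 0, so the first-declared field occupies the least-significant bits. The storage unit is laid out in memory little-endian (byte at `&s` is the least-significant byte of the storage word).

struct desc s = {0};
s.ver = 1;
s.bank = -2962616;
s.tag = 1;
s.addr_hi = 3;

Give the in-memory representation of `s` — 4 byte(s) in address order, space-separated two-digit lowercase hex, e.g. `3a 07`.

81 b4 2c 6d

ver:4 = 1 → 0x1 << 0 → word 0x00000001
bank:23 = -2962616 → 0x52cb48 << 4 → word 0x052cb481
tag:2 = 1 → 0x1 << 27 → word 0x0d2cb481
addr_hi:3 = 3 → 0x3 << 29 → word 0x6d2cb481
word = 0x6d2cb481 → little-endian bytes:
  [0]=0x81  [1]=0xb4  [2]=0x2c  [3]=0x6d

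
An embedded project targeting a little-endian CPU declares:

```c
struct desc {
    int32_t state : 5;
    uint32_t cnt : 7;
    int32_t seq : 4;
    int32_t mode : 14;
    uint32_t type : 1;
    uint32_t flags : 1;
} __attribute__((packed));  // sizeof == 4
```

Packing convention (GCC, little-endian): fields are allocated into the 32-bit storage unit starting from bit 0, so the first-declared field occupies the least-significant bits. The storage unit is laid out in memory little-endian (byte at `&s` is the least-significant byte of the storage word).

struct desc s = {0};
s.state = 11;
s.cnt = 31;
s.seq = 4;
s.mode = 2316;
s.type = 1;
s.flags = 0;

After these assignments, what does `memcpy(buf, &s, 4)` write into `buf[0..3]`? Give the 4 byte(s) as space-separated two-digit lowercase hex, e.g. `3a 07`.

eb 43 0c 49

[0+:5] state=11 & 0x1f = 0xb; word=0x0000000b
[5+:7] cnt=31 & 0x7f = 0x1f; word=0x000003eb
[12+:4] seq=4 & 0xf = 0x4; word=0x000043eb
[16+:14] mode=2316 & 0x3fff = 0x90c; word=0x090c43eb
[30+:1] type=1 & 0x1 = 0x1; word=0x490c43eb
[31+:1] flags=0 & 0x1 = 0x0; word=0x490c43eb
word = 0x490c43eb → little-endian bytes:
  [0]=0xeb  [1]=0x43  [2]=0x0c  [3]=0x49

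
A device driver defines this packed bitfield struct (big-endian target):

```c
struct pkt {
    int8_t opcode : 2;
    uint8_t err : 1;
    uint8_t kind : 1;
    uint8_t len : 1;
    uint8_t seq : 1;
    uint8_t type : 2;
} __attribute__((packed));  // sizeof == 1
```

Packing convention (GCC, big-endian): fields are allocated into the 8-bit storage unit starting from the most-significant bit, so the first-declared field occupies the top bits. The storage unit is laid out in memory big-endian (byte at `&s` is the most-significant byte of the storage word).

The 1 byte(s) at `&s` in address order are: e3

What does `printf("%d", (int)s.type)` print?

3

[0]=0xe3 (big-endian) → word 0xe3
opcode [6+:2] = (word>>6) & 0x3 = 3
err [5+:1] = (word>>5) & 0x1 = 1
kind [4+:1] = (word>>4) & 0x1 = 0
len [3+:1] = (word>>3) & 0x1 = 0
seq [2+:1] = (word>>2) & 0x1 = 0
type [0+:2] = (word>>0) & 0x3 = 3  ←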